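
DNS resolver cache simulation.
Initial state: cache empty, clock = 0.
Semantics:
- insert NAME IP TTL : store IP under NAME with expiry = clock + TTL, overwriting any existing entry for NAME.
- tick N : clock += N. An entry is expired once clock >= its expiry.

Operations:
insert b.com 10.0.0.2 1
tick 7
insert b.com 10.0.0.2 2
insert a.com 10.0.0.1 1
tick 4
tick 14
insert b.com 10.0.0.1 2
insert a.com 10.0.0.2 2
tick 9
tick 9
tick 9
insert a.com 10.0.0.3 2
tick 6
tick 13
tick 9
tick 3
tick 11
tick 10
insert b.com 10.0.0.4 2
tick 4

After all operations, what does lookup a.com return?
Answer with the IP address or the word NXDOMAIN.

Answer: NXDOMAIN

Derivation:
Op 1: insert b.com -> 10.0.0.2 (expiry=0+1=1). clock=0
Op 2: tick 7 -> clock=7. purged={b.com}
Op 3: insert b.com -> 10.0.0.2 (expiry=7+2=9). clock=7
Op 4: insert a.com -> 10.0.0.1 (expiry=7+1=8). clock=7
Op 5: tick 4 -> clock=11. purged={a.com,b.com}
Op 6: tick 14 -> clock=25.
Op 7: insert b.com -> 10.0.0.1 (expiry=25+2=27). clock=25
Op 8: insert a.com -> 10.0.0.2 (expiry=25+2=27). clock=25
Op 9: tick 9 -> clock=34. purged={a.com,b.com}
Op 10: tick 9 -> clock=43.
Op 11: tick 9 -> clock=52.
Op 12: insert a.com -> 10.0.0.3 (expiry=52+2=54). clock=52
Op 13: tick 6 -> clock=58. purged={a.com}
Op 14: tick 13 -> clock=71.
Op 15: tick 9 -> clock=80.
Op 16: tick 3 -> clock=83.
Op 17: tick 11 -> clock=94.
Op 18: tick 10 -> clock=104.
Op 19: insert b.com -> 10.0.0.4 (expiry=104+2=106). clock=104
Op 20: tick 4 -> clock=108. purged={b.com}
lookup a.com: not in cache (expired or never inserted)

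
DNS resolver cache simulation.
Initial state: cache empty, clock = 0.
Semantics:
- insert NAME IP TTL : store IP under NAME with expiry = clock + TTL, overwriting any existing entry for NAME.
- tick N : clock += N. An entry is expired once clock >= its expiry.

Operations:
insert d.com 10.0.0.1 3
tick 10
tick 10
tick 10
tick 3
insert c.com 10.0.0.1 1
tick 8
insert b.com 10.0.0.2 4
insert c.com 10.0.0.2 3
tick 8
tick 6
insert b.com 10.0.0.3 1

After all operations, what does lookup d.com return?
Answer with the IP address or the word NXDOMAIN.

Answer: NXDOMAIN

Derivation:
Op 1: insert d.com -> 10.0.0.1 (expiry=0+3=3). clock=0
Op 2: tick 10 -> clock=10. purged={d.com}
Op 3: tick 10 -> clock=20.
Op 4: tick 10 -> clock=30.
Op 5: tick 3 -> clock=33.
Op 6: insert c.com -> 10.0.0.1 (expiry=33+1=34). clock=33
Op 7: tick 8 -> clock=41. purged={c.com}
Op 8: insert b.com -> 10.0.0.2 (expiry=41+4=45). clock=41
Op 9: insert c.com -> 10.0.0.2 (expiry=41+3=44). clock=41
Op 10: tick 8 -> clock=49. purged={b.com,c.com}
Op 11: tick 6 -> clock=55.
Op 12: insert b.com -> 10.0.0.3 (expiry=55+1=56). clock=55
lookup d.com: not in cache (expired or never inserted)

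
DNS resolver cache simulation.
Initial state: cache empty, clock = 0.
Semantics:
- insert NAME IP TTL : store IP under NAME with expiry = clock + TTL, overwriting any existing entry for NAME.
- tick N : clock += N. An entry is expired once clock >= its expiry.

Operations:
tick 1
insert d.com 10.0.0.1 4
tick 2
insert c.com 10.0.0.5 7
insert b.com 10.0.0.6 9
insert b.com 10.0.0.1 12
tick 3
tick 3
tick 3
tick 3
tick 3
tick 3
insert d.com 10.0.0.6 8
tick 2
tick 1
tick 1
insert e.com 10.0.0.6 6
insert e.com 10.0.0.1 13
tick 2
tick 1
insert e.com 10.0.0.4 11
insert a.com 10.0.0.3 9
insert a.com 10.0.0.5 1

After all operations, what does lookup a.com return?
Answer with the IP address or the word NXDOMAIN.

Op 1: tick 1 -> clock=1.
Op 2: insert d.com -> 10.0.0.1 (expiry=1+4=5). clock=1
Op 3: tick 2 -> clock=3.
Op 4: insert c.com -> 10.0.0.5 (expiry=3+7=10). clock=3
Op 5: insert b.com -> 10.0.0.6 (expiry=3+9=12). clock=3
Op 6: insert b.com -> 10.0.0.1 (expiry=3+12=15). clock=3
Op 7: tick 3 -> clock=6. purged={d.com}
Op 8: tick 3 -> clock=9.
Op 9: tick 3 -> clock=12. purged={c.com}
Op 10: tick 3 -> clock=15. purged={b.com}
Op 11: tick 3 -> clock=18.
Op 12: tick 3 -> clock=21.
Op 13: insert d.com -> 10.0.0.6 (expiry=21+8=29). clock=21
Op 14: tick 2 -> clock=23.
Op 15: tick 1 -> clock=24.
Op 16: tick 1 -> clock=25.
Op 17: insert e.com -> 10.0.0.6 (expiry=25+6=31). clock=25
Op 18: insert e.com -> 10.0.0.1 (expiry=25+13=38). clock=25
Op 19: tick 2 -> clock=27.
Op 20: tick 1 -> clock=28.
Op 21: insert e.com -> 10.0.0.4 (expiry=28+11=39). clock=28
Op 22: insert a.com -> 10.0.0.3 (expiry=28+9=37). clock=28
Op 23: insert a.com -> 10.0.0.5 (expiry=28+1=29). clock=28
lookup a.com: present, ip=10.0.0.5 expiry=29 > clock=28

Answer: 10.0.0.5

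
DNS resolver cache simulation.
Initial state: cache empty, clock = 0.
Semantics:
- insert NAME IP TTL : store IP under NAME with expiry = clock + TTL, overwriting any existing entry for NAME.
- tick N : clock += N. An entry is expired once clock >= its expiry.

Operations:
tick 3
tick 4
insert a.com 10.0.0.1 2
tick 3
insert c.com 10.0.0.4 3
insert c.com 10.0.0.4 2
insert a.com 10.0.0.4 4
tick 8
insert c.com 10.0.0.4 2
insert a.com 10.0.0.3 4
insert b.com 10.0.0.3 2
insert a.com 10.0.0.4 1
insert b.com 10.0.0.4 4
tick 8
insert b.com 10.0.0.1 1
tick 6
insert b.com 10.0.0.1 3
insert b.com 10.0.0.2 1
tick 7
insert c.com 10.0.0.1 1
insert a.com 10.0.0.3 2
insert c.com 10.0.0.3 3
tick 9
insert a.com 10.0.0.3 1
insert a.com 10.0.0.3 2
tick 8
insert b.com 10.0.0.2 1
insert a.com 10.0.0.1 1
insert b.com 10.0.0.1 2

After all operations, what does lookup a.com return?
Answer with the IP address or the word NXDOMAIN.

Answer: 10.0.0.1

Derivation:
Op 1: tick 3 -> clock=3.
Op 2: tick 4 -> clock=7.
Op 3: insert a.com -> 10.0.0.1 (expiry=7+2=9). clock=7
Op 4: tick 3 -> clock=10. purged={a.com}
Op 5: insert c.com -> 10.0.0.4 (expiry=10+3=13). clock=10
Op 6: insert c.com -> 10.0.0.4 (expiry=10+2=12). clock=10
Op 7: insert a.com -> 10.0.0.4 (expiry=10+4=14). clock=10
Op 8: tick 8 -> clock=18. purged={a.com,c.com}
Op 9: insert c.com -> 10.0.0.4 (expiry=18+2=20). clock=18
Op 10: insert a.com -> 10.0.0.3 (expiry=18+4=22). clock=18
Op 11: insert b.com -> 10.0.0.3 (expiry=18+2=20). clock=18
Op 12: insert a.com -> 10.0.0.4 (expiry=18+1=19). clock=18
Op 13: insert b.com -> 10.0.0.4 (expiry=18+4=22). clock=18
Op 14: tick 8 -> clock=26. purged={a.com,b.com,c.com}
Op 15: insert b.com -> 10.0.0.1 (expiry=26+1=27). clock=26
Op 16: tick 6 -> clock=32. purged={b.com}
Op 17: insert b.com -> 10.0.0.1 (expiry=32+3=35). clock=32
Op 18: insert b.com -> 10.0.0.2 (expiry=32+1=33). clock=32
Op 19: tick 7 -> clock=39. purged={b.com}
Op 20: insert c.com -> 10.0.0.1 (expiry=39+1=40). clock=39
Op 21: insert a.com -> 10.0.0.3 (expiry=39+2=41). clock=39
Op 22: insert c.com -> 10.0.0.3 (expiry=39+3=42). clock=39
Op 23: tick 9 -> clock=48. purged={a.com,c.com}
Op 24: insert a.com -> 10.0.0.3 (expiry=48+1=49). clock=48
Op 25: insert a.com -> 10.0.0.3 (expiry=48+2=50). clock=48
Op 26: tick 8 -> clock=56. purged={a.com}
Op 27: insert b.com -> 10.0.0.2 (expiry=56+1=57). clock=56
Op 28: insert a.com -> 10.0.0.1 (expiry=56+1=57). clock=56
Op 29: insert b.com -> 10.0.0.1 (expiry=56+2=58). clock=56
lookup a.com: present, ip=10.0.0.1 expiry=57 > clock=56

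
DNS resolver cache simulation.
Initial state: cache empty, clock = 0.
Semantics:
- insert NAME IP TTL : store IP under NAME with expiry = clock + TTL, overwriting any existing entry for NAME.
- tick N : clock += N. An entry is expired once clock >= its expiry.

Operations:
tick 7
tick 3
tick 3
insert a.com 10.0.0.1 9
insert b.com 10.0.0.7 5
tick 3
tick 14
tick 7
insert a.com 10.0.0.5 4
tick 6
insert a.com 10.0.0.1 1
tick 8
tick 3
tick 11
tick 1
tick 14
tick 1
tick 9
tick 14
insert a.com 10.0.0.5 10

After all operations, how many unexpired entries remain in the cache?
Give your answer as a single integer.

Op 1: tick 7 -> clock=7.
Op 2: tick 3 -> clock=10.
Op 3: tick 3 -> clock=13.
Op 4: insert a.com -> 10.0.0.1 (expiry=13+9=22). clock=13
Op 5: insert b.com -> 10.0.0.7 (expiry=13+5=18). clock=13
Op 6: tick 3 -> clock=16.
Op 7: tick 14 -> clock=30. purged={a.com,b.com}
Op 8: tick 7 -> clock=37.
Op 9: insert a.com -> 10.0.0.5 (expiry=37+4=41). clock=37
Op 10: tick 6 -> clock=43. purged={a.com}
Op 11: insert a.com -> 10.0.0.1 (expiry=43+1=44). clock=43
Op 12: tick 8 -> clock=51. purged={a.com}
Op 13: tick 3 -> clock=54.
Op 14: tick 11 -> clock=65.
Op 15: tick 1 -> clock=66.
Op 16: tick 14 -> clock=80.
Op 17: tick 1 -> clock=81.
Op 18: tick 9 -> clock=90.
Op 19: tick 14 -> clock=104.
Op 20: insert a.com -> 10.0.0.5 (expiry=104+10=114). clock=104
Final cache (unexpired): {a.com} -> size=1

Answer: 1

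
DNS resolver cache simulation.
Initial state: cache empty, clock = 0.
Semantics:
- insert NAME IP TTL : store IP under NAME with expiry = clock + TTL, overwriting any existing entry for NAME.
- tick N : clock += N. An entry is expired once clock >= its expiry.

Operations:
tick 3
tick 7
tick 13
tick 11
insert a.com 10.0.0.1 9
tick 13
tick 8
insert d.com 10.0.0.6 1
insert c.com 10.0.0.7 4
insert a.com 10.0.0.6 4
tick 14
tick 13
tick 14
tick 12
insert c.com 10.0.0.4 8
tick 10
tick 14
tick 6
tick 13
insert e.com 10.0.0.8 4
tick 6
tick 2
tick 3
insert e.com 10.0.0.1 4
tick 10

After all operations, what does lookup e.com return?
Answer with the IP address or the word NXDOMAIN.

Answer: NXDOMAIN

Derivation:
Op 1: tick 3 -> clock=3.
Op 2: tick 7 -> clock=10.
Op 3: tick 13 -> clock=23.
Op 4: tick 11 -> clock=34.
Op 5: insert a.com -> 10.0.0.1 (expiry=34+9=43). clock=34
Op 6: tick 13 -> clock=47. purged={a.com}
Op 7: tick 8 -> clock=55.
Op 8: insert d.com -> 10.0.0.6 (expiry=55+1=56). clock=55
Op 9: insert c.com -> 10.0.0.7 (expiry=55+4=59). clock=55
Op 10: insert a.com -> 10.0.0.6 (expiry=55+4=59). clock=55
Op 11: tick 14 -> clock=69. purged={a.com,c.com,d.com}
Op 12: tick 13 -> clock=82.
Op 13: tick 14 -> clock=96.
Op 14: tick 12 -> clock=108.
Op 15: insert c.com -> 10.0.0.4 (expiry=108+8=116). clock=108
Op 16: tick 10 -> clock=118. purged={c.com}
Op 17: tick 14 -> clock=132.
Op 18: tick 6 -> clock=138.
Op 19: tick 13 -> clock=151.
Op 20: insert e.com -> 10.0.0.8 (expiry=151+4=155). clock=151
Op 21: tick 6 -> clock=157. purged={e.com}
Op 22: tick 2 -> clock=159.
Op 23: tick 3 -> clock=162.
Op 24: insert e.com -> 10.0.0.1 (expiry=162+4=166). clock=162
Op 25: tick 10 -> clock=172. purged={e.com}
lookup e.com: not in cache (expired or never inserted)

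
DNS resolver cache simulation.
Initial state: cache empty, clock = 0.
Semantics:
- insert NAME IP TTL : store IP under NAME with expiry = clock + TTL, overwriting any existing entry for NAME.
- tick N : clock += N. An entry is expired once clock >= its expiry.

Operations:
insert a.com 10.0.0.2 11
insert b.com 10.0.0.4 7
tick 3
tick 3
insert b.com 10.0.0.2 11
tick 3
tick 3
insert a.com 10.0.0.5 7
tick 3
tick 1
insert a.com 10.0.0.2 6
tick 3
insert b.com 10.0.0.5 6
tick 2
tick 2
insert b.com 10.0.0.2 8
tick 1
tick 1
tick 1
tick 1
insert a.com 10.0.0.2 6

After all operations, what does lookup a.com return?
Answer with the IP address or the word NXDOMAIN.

Op 1: insert a.com -> 10.0.0.2 (expiry=0+11=11). clock=0
Op 2: insert b.com -> 10.0.0.4 (expiry=0+7=7). clock=0
Op 3: tick 3 -> clock=3.
Op 4: tick 3 -> clock=6.
Op 5: insert b.com -> 10.0.0.2 (expiry=6+11=17). clock=6
Op 6: tick 3 -> clock=9.
Op 7: tick 3 -> clock=12. purged={a.com}
Op 8: insert a.com -> 10.0.0.5 (expiry=12+7=19). clock=12
Op 9: tick 3 -> clock=15.
Op 10: tick 1 -> clock=16.
Op 11: insert a.com -> 10.0.0.2 (expiry=16+6=22). clock=16
Op 12: tick 3 -> clock=19. purged={b.com}
Op 13: insert b.com -> 10.0.0.5 (expiry=19+6=25). clock=19
Op 14: tick 2 -> clock=21.
Op 15: tick 2 -> clock=23. purged={a.com}
Op 16: insert b.com -> 10.0.0.2 (expiry=23+8=31). clock=23
Op 17: tick 1 -> clock=24.
Op 18: tick 1 -> clock=25.
Op 19: tick 1 -> clock=26.
Op 20: tick 1 -> clock=27.
Op 21: insert a.com -> 10.0.0.2 (expiry=27+6=33). clock=27
lookup a.com: present, ip=10.0.0.2 expiry=33 > clock=27

Answer: 10.0.0.2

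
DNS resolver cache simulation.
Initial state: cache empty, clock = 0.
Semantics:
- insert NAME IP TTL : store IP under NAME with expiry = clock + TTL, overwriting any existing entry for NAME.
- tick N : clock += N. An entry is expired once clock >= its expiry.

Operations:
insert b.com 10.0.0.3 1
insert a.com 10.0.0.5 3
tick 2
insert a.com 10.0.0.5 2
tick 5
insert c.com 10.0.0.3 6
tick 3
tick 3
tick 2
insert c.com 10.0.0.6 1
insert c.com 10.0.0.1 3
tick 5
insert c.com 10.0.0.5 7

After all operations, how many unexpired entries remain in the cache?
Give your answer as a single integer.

Op 1: insert b.com -> 10.0.0.3 (expiry=0+1=1). clock=0
Op 2: insert a.com -> 10.0.0.5 (expiry=0+3=3). clock=0
Op 3: tick 2 -> clock=2. purged={b.com}
Op 4: insert a.com -> 10.0.0.5 (expiry=2+2=4). clock=2
Op 5: tick 5 -> clock=7. purged={a.com}
Op 6: insert c.com -> 10.0.0.3 (expiry=7+6=13). clock=7
Op 7: tick 3 -> clock=10.
Op 8: tick 3 -> clock=13. purged={c.com}
Op 9: tick 2 -> clock=15.
Op 10: insert c.com -> 10.0.0.6 (expiry=15+1=16). clock=15
Op 11: insert c.com -> 10.0.0.1 (expiry=15+3=18). clock=15
Op 12: tick 5 -> clock=20. purged={c.com}
Op 13: insert c.com -> 10.0.0.5 (expiry=20+7=27). clock=20
Final cache (unexpired): {c.com} -> size=1

Answer: 1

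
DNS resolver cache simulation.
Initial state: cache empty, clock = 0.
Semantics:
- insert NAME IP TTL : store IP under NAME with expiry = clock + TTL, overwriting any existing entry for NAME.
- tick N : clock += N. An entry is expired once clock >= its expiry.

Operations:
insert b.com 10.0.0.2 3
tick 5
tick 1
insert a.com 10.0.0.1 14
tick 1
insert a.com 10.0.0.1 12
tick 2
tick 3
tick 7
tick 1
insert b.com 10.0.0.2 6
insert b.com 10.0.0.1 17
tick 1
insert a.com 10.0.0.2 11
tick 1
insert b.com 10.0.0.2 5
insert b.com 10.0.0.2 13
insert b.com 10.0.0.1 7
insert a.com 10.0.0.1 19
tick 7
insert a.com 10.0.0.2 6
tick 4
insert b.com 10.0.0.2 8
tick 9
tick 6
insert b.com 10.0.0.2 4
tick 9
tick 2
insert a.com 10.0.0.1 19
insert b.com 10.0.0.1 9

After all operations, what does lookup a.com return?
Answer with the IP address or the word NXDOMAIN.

Answer: 10.0.0.1

Derivation:
Op 1: insert b.com -> 10.0.0.2 (expiry=0+3=3). clock=0
Op 2: tick 5 -> clock=5. purged={b.com}
Op 3: tick 1 -> clock=6.
Op 4: insert a.com -> 10.0.0.1 (expiry=6+14=20). clock=6
Op 5: tick 1 -> clock=7.
Op 6: insert a.com -> 10.0.0.1 (expiry=7+12=19). clock=7
Op 7: tick 2 -> clock=9.
Op 8: tick 3 -> clock=12.
Op 9: tick 7 -> clock=19. purged={a.com}
Op 10: tick 1 -> clock=20.
Op 11: insert b.com -> 10.0.0.2 (expiry=20+6=26). clock=20
Op 12: insert b.com -> 10.0.0.1 (expiry=20+17=37). clock=20
Op 13: tick 1 -> clock=21.
Op 14: insert a.com -> 10.0.0.2 (expiry=21+11=32). clock=21
Op 15: tick 1 -> clock=22.
Op 16: insert b.com -> 10.0.0.2 (expiry=22+5=27). clock=22
Op 17: insert b.com -> 10.0.0.2 (expiry=22+13=35). clock=22
Op 18: insert b.com -> 10.0.0.1 (expiry=22+7=29). clock=22
Op 19: insert a.com -> 10.0.0.1 (expiry=22+19=41). clock=22
Op 20: tick 7 -> clock=29. purged={b.com}
Op 21: insert a.com -> 10.0.0.2 (expiry=29+6=35). clock=29
Op 22: tick 4 -> clock=33.
Op 23: insert b.com -> 10.0.0.2 (expiry=33+8=41). clock=33
Op 24: tick 9 -> clock=42. purged={a.com,b.com}
Op 25: tick 6 -> clock=48.
Op 26: insert b.com -> 10.0.0.2 (expiry=48+4=52). clock=48
Op 27: tick 9 -> clock=57. purged={b.com}
Op 28: tick 2 -> clock=59.
Op 29: insert a.com -> 10.0.0.1 (expiry=59+19=78). clock=59
Op 30: insert b.com -> 10.0.0.1 (expiry=59+9=68). clock=59
lookup a.com: present, ip=10.0.0.1 expiry=78 > clock=59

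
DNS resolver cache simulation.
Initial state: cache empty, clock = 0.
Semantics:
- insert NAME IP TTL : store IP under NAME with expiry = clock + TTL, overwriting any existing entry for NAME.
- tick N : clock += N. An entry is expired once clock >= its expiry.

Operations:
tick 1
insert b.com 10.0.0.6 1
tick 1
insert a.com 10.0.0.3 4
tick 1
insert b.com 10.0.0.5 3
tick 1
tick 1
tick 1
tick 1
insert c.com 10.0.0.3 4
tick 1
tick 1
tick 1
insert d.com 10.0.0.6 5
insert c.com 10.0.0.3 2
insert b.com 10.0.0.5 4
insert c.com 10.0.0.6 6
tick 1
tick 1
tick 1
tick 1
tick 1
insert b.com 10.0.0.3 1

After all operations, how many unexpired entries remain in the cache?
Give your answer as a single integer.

Op 1: tick 1 -> clock=1.
Op 2: insert b.com -> 10.0.0.6 (expiry=1+1=2). clock=1
Op 3: tick 1 -> clock=2. purged={b.com}
Op 4: insert a.com -> 10.0.0.3 (expiry=2+4=6). clock=2
Op 5: tick 1 -> clock=3.
Op 6: insert b.com -> 10.0.0.5 (expiry=3+3=6). clock=3
Op 7: tick 1 -> clock=4.
Op 8: tick 1 -> clock=5.
Op 9: tick 1 -> clock=6. purged={a.com,b.com}
Op 10: tick 1 -> clock=7.
Op 11: insert c.com -> 10.0.0.3 (expiry=7+4=11). clock=7
Op 12: tick 1 -> clock=8.
Op 13: tick 1 -> clock=9.
Op 14: tick 1 -> clock=10.
Op 15: insert d.com -> 10.0.0.6 (expiry=10+5=15). clock=10
Op 16: insert c.com -> 10.0.0.3 (expiry=10+2=12). clock=10
Op 17: insert b.com -> 10.0.0.5 (expiry=10+4=14). clock=10
Op 18: insert c.com -> 10.0.0.6 (expiry=10+6=16). clock=10
Op 19: tick 1 -> clock=11.
Op 20: tick 1 -> clock=12.
Op 21: tick 1 -> clock=13.
Op 22: tick 1 -> clock=14. purged={b.com}
Op 23: tick 1 -> clock=15. purged={d.com}
Op 24: insert b.com -> 10.0.0.3 (expiry=15+1=16). clock=15
Final cache (unexpired): {b.com,c.com} -> size=2

Answer: 2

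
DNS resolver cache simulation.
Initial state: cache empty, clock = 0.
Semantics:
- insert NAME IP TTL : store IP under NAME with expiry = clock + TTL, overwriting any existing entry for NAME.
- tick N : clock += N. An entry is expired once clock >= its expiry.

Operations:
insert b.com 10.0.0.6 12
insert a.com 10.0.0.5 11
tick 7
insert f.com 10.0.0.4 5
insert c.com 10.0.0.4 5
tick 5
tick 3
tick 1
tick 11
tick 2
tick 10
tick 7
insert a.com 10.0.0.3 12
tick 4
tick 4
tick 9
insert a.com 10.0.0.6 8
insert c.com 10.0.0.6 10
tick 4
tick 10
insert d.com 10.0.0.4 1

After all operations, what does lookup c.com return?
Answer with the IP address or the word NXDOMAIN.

Op 1: insert b.com -> 10.0.0.6 (expiry=0+12=12). clock=0
Op 2: insert a.com -> 10.0.0.5 (expiry=0+11=11). clock=0
Op 3: tick 7 -> clock=7.
Op 4: insert f.com -> 10.0.0.4 (expiry=7+5=12). clock=7
Op 5: insert c.com -> 10.0.0.4 (expiry=7+5=12). clock=7
Op 6: tick 5 -> clock=12. purged={a.com,b.com,c.com,f.com}
Op 7: tick 3 -> clock=15.
Op 8: tick 1 -> clock=16.
Op 9: tick 11 -> clock=27.
Op 10: tick 2 -> clock=29.
Op 11: tick 10 -> clock=39.
Op 12: tick 7 -> clock=46.
Op 13: insert a.com -> 10.0.0.3 (expiry=46+12=58). clock=46
Op 14: tick 4 -> clock=50.
Op 15: tick 4 -> clock=54.
Op 16: tick 9 -> clock=63. purged={a.com}
Op 17: insert a.com -> 10.0.0.6 (expiry=63+8=71). clock=63
Op 18: insert c.com -> 10.0.0.6 (expiry=63+10=73). clock=63
Op 19: tick 4 -> clock=67.
Op 20: tick 10 -> clock=77. purged={a.com,c.com}
Op 21: insert d.com -> 10.0.0.4 (expiry=77+1=78). clock=77
lookup c.com: not in cache (expired or never inserted)

Answer: NXDOMAIN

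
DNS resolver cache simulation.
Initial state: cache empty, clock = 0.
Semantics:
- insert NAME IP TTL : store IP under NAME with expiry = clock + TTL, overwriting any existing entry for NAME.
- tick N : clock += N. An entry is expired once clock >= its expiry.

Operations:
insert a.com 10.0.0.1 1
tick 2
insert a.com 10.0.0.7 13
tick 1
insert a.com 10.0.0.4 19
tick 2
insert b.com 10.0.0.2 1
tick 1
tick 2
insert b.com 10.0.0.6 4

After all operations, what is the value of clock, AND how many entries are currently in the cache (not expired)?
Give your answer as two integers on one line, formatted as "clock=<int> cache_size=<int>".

Op 1: insert a.com -> 10.0.0.1 (expiry=0+1=1). clock=0
Op 2: tick 2 -> clock=2. purged={a.com}
Op 3: insert a.com -> 10.0.0.7 (expiry=2+13=15). clock=2
Op 4: tick 1 -> clock=3.
Op 5: insert a.com -> 10.0.0.4 (expiry=3+19=22). clock=3
Op 6: tick 2 -> clock=5.
Op 7: insert b.com -> 10.0.0.2 (expiry=5+1=6). clock=5
Op 8: tick 1 -> clock=6. purged={b.com}
Op 9: tick 2 -> clock=8.
Op 10: insert b.com -> 10.0.0.6 (expiry=8+4=12). clock=8
Final clock = 8
Final cache (unexpired): {a.com,b.com} -> size=2

Answer: clock=8 cache_size=2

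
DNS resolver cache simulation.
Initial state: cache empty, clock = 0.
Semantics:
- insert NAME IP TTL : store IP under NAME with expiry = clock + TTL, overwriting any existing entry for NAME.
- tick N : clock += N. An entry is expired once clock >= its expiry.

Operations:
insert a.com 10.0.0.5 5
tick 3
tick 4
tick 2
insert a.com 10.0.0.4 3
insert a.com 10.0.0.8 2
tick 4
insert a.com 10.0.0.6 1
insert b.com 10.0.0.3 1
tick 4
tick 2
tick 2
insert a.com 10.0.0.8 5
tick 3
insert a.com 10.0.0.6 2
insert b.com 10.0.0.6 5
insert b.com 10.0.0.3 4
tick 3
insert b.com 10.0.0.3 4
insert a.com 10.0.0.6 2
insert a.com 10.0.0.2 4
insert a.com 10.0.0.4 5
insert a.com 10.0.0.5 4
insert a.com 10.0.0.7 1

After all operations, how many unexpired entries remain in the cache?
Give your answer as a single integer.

Op 1: insert a.com -> 10.0.0.5 (expiry=0+5=5). clock=0
Op 2: tick 3 -> clock=3.
Op 3: tick 4 -> clock=7. purged={a.com}
Op 4: tick 2 -> clock=9.
Op 5: insert a.com -> 10.0.0.4 (expiry=9+3=12). clock=9
Op 6: insert a.com -> 10.0.0.8 (expiry=9+2=11). clock=9
Op 7: tick 4 -> clock=13. purged={a.com}
Op 8: insert a.com -> 10.0.0.6 (expiry=13+1=14). clock=13
Op 9: insert b.com -> 10.0.0.3 (expiry=13+1=14). clock=13
Op 10: tick 4 -> clock=17. purged={a.com,b.com}
Op 11: tick 2 -> clock=19.
Op 12: tick 2 -> clock=21.
Op 13: insert a.com -> 10.0.0.8 (expiry=21+5=26). clock=21
Op 14: tick 3 -> clock=24.
Op 15: insert a.com -> 10.0.0.6 (expiry=24+2=26). clock=24
Op 16: insert b.com -> 10.0.0.6 (expiry=24+5=29). clock=24
Op 17: insert b.com -> 10.0.0.3 (expiry=24+4=28). clock=24
Op 18: tick 3 -> clock=27. purged={a.com}
Op 19: insert b.com -> 10.0.0.3 (expiry=27+4=31). clock=27
Op 20: insert a.com -> 10.0.0.6 (expiry=27+2=29). clock=27
Op 21: insert a.com -> 10.0.0.2 (expiry=27+4=31). clock=27
Op 22: insert a.com -> 10.0.0.4 (expiry=27+5=32). clock=27
Op 23: insert a.com -> 10.0.0.5 (expiry=27+4=31). clock=27
Op 24: insert a.com -> 10.0.0.7 (expiry=27+1=28). clock=27
Final cache (unexpired): {a.com,b.com} -> size=2

Answer: 2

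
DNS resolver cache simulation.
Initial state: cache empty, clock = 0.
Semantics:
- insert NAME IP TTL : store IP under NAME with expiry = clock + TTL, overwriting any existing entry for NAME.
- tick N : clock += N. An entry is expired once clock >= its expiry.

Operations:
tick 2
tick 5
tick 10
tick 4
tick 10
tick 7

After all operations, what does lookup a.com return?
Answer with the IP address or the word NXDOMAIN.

Op 1: tick 2 -> clock=2.
Op 2: tick 5 -> clock=7.
Op 3: tick 10 -> clock=17.
Op 4: tick 4 -> clock=21.
Op 5: tick 10 -> clock=31.
Op 6: tick 7 -> clock=38.
lookup a.com: not in cache (expired or never inserted)

Answer: NXDOMAIN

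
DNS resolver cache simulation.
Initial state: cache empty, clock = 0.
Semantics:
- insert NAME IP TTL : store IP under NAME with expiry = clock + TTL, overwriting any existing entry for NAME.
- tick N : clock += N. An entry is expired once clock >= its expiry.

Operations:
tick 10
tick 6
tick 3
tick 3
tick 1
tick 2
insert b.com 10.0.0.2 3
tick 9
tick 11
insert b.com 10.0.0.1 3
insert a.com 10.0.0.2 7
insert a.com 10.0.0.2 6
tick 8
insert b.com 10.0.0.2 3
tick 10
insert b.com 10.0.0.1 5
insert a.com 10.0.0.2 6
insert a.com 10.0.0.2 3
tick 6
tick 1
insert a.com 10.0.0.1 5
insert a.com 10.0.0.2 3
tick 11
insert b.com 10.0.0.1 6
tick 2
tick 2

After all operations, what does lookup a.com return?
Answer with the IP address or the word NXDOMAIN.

Answer: NXDOMAIN

Derivation:
Op 1: tick 10 -> clock=10.
Op 2: tick 6 -> clock=16.
Op 3: tick 3 -> clock=19.
Op 4: tick 3 -> clock=22.
Op 5: tick 1 -> clock=23.
Op 6: tick 2 -> clock=25.
Op 7: insert b.com -> 10.0.0.2 (expiry=25+3=28). clock=25
Op 8: tick 9 -> clock=34. purged={b.com}
Op 9: tick 11 -> clock=45.
Op 10: insert b.com -> 10.0.0.1 (expiry=45+3=48). clock=45
Op 11: insert a.com -> 10.0.0.2 (expiry=45+7=52). clock=45
Op 12: insert a.com -> 10.0.0.2 (expiry=45+6=51). clock=45
Op 13: tick 8 -> clock=53. purged={a.com,b.com}
Op 14: insert b.com -> 10.0.0.2 (expiry=53+3=56). clock=53
Op 15: tick 10 -> clock=63. purged={b.com}
Op 16: insert b.com -> 10.0.0.1 (expiry=63+5=68). clock=63
Op 17: insert a.com -> 10.0.0.2 (expiry=63+6=69). clock=63
Op 18: insert a.com -> 10.0.0.2 (expiry=63+3=66). clock=63
Op 19: tick 6 -> clock=69. purged={a.com,b.com}
Op 20: tick 1 -> clock=70.
Op 21: insert a.com -> 10.0.0.1 (expiry=70+5=75). clock=70
Op 22: insert a.com -> 10.0.0.2 (expiry=70+3=73). clock=70
Op 23: tick 11 -> clock=81. purged={a.com}
Op 24: insert b.com -> 10.0.0.1 (expiry=81+6=87). clock=81
Op 25: tick 2 -> clock=83.
Op 26: tick 2 -> clock=85.
lookup a.com: not in cache (expired or never inserted)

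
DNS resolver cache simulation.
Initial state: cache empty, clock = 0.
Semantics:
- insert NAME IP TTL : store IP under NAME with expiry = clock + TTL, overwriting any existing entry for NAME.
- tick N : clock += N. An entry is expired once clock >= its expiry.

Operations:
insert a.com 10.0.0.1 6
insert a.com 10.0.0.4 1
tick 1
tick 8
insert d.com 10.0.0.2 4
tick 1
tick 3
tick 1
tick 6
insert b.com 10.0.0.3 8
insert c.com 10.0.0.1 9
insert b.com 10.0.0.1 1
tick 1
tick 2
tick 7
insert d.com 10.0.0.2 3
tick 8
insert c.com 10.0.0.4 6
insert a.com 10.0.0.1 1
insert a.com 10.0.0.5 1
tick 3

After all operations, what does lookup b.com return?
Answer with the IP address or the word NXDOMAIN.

Op 1: insert a.com -> 10.0.0.1 (expiry=0+6=6). clock=0
Op 2: insert a.com -> 10.0.0.4 (expiry=0+1=1). clock=0
Op 3: tick 1 -> clock=1. purged={a.com}
Op 4: tick 8 -> clock=9.
Op 5: insert d.com -> 10.0.0.2 (expiry=9+4=13). clock=9
Op 6: tick 1 -> clock=10.
Op 7: tick 3 -> clock=13. purged={d.com}
Op 8: tick 1 -> clock=14.
Op 9: tick 6 -> clock=20.
Op 10: insert b.com -> 10.0.0.3 (expiry=20+8=28). clock=20
Op 11: insert c.com -> 10.0.0.1 (expiry=20+9=29). clock=20
Op 12: insert b.com -> 10.0.0.1 (expiry=20+1=21). clock=20
Op 13: tick 1 -> clock=21. purged={b.com}
Op 14: tick 2 -> clock=23.
Op 15: tick 7 -> clock=30. purged={c.com}
Op 16: insert d.com -> 10.0.0.2 (expiry=30+3=33). clock=30
Op 17: tick 8 -> clock=38. purged={d.com}
Op 18: insert c.com -> 10.0.0.4 (expiry=38+6=44). clock=38
Op 19: insert a.com -> 10.0.0.1 (expiry=38+1=39). clock=38
Op 20: insert a.com -> 10.0.0.5 (expiry=38+1=39). clock=38
Op 21: tick 3 -> clock=41. purged={a.com}
lookup b.com: not in cache (expired or never inserted)

Answer: NXDOMAIN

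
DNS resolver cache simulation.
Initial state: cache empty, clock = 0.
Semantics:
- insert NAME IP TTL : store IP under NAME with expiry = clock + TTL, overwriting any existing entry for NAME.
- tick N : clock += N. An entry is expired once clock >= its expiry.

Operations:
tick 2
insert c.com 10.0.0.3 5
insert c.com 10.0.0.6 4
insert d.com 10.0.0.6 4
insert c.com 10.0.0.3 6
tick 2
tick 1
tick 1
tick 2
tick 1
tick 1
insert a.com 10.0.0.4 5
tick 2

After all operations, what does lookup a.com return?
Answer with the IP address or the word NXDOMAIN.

Answer: 10.0.0.4

Derivation:
Op 1: tick 2 -> clock=2.
Op 2: insert c.com -> 10.0.0.3 (expiry=2+5=7). clock=2
Op 3: insert c.com -> 10.0.0.6 (expiry=2+4=6). clock=2
Op 4: insert d.com -> 10.0.0.6 (expiry=2+4=6). clock=2
Op 5: insert c.com -> 10.0.0.3 (expiry=2+6=8). clock=2
Op 6: tick 2 -> clock=4.
Op 7: tick 1 -> clock=5.
Op 8: tick 1 -> clock=6. purged={d.com}
Op 9: tick 2 -> clock=8. purged={c.com}
Op 10: tick 1 -> clock=9.
Op 11: tick 1 -> clock=10.
Op 12: insert a.com -> 10.0.0.4 (expiry=10+5=15). clock=10
Op 13: tick 2 -> clock=12.
lookup a.com: present, ip=10.0.0.4 expiry=15 > clock=12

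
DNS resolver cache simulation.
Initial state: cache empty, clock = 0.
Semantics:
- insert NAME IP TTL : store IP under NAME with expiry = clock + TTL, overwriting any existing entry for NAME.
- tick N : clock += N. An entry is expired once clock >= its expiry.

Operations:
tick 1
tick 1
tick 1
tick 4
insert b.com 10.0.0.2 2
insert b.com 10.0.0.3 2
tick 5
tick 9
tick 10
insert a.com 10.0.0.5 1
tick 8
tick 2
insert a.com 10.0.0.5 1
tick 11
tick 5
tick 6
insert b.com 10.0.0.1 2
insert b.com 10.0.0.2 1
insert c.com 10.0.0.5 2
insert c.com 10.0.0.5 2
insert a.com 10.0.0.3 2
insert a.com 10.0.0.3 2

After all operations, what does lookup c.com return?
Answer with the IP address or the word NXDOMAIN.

Op 1: tick 1 -> clock=1.
Op 2: tick 1 -> clock=2.
Op 3: tick 1 -> clock=3.
Op 4: tick 4 -> clock=7.
Op 5: insert b.com -> 10.0.0.2 (expiry=7+2=9). clock=7
Op 6: insert b.com -> 10.0.0.3 (expiry=7+2=9). clock=7
Op 7: tick 5 -> clock=12. purged={b.com}
Op 8: tick 9 -> clock=21.
Op 9: tick 10 -> clock=31.
Op 10: insert a.com -> 10.0.0.5 (expiry=31+1=32). clock=31
Op 11: tick 8 -> clock=39. purged={a.com}
Op 12: tick 2 -> clock=41.
Op 13: insert a.com -> 10.0.0.5 (expiry=41+1=42). clock=41
Op 14: tick 11 -> clock=52. purged={a.com}
Op 15: tick 5 -> clock=57.
Op 16: tick 6 -> clock=63.
Op 17: insert b.com -> 10.0.0.1 (expiry=63+2=65). clock=63
Op 18: insert b.com -> 10.0.0.2 (expiry=63+1=64). clock=63
Op 19: insert c.com -> 10.0.0.5 (expiry=63+2=65). clock=63
Op 20: insert c.com -> 10.0.0.5 (expiry=63+2=65). clock=63
Op 21: insert a.com -> 10.0.0.3 (expiry=63+2=65). clock=63
Op 22: insert a.com -> 10.0.0.3 (expiry=63+2=65). clock=63
lookup c.com: present, ip=10.0.0.5 expiry=65 > clock=63

Answer: 10.0.0.5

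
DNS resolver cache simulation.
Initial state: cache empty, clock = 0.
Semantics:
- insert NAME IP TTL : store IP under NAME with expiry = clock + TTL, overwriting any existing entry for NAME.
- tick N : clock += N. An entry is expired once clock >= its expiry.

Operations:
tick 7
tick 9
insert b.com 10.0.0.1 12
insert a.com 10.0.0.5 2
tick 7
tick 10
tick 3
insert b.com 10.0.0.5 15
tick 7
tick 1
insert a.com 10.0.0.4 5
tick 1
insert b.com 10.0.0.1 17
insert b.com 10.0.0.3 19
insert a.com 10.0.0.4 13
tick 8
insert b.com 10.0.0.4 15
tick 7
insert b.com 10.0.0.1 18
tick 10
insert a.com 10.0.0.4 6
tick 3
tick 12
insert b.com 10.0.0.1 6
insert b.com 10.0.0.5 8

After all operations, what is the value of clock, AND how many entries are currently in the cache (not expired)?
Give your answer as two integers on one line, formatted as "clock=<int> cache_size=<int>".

Op 1: tick 7 -> clock=7.
Op 2: tick 9 -> clock=16.
Op 3: insert b.com -> 10.0.0.1 (expiry=16+12=28). clock=16
Op 4: insert a.com -> 10.0.0.5 (expiry=16+2=18). clock=16
Op 5: tick 7 -> clock=23. purged={a.com}
Op 6: tick 10 -> clock=33. purged={b.com}
Op 7: tick 3 -> clock=36.
Op 8: insert b.com -> 10.0.0.5 (expiry=36+15=51). clock=36
Op 9: tick 7 -> clock=43.
Op 10: tick 1 -> clock=44.
Op 11: insert a.com -> 10.0.0.4 (expiry=44+5=49). clock=44
Op 12: tick 1 -> clock=45.
Op 13: insert b.com -> 10.0.0.1 (expiry=45+17=62). clock=45
Op 14: insert b.com -> 10.0.0.3 (expiry=45+19=64). clock=45
Op 15: insert a.com -> 10.0.0.4 (expiry=45+13=58). clock=45
Op 16: tick 8 -> clock=53.
Op 17: insert b.com -> 10.0.0.4 (expiry=53+15=68). clock=53
Op 18: tick 7 -> clock=60. purged={a.com}
Op 19: insert b.com -> 10.0.0.1 (expiry=60+18=78). clock=60
Op 20: tick 10 -> clock=70.
Op 21: insert a.com -> 10.0.0.4 (expiry=70+6=76). clock=70
Op 22: tick 3 -> clock=73.
Op 23: tick 12 -> clock=85. purged={a.com,b.com}
Op 24: insert b.com -> 10.0.0.1 (expiry=85+6=91). clock=85
Op 25: insert b.com -> 10.0.0.5 (expiry=85+8=93). clock=85
Final clock = 85
Final cache (unexpired): {b.com} -> size=1

Answer: clock=85 cache_size=1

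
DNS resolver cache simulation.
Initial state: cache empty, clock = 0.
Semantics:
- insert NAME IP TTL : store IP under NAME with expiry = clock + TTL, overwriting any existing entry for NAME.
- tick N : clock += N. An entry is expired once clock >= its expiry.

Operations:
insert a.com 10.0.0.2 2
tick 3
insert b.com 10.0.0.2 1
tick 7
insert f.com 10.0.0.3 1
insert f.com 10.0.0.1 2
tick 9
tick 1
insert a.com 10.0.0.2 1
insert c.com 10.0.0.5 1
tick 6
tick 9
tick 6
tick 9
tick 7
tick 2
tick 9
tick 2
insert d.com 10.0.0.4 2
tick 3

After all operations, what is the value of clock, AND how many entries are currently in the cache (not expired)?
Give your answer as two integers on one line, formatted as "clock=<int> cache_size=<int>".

Op 1: insert a.com -> 10.0.0.2 (expiry=0+2=2). clock=0
Op 2: tick 3 -> clock=3. purged={a.com}
Op 3: insert b.com -> 10.0.0.2 (expiry=3+1=4). clock=3
Op 4: tick 7 -> clock=10. purged={b.com}
Op 5: insert f.com -> 10.0.0.3 (expiry=10+1=11). clock=10
Op 6: insert f.com -> 10.0.0.1 (expiry=10+2=12). clock=10
Op 7: tick 9 -> clock=19. purged={f.com}
Op 8: tick 1 -> clock=20.
Op 9: insert a.com -> 10.0.0.2 (expiry=20+1=21). clock=20
Op 10: insert c.com -> 10.0.0.5 (expiry=20+1=21). clock=20
Op 11: tick 6 -> clock=26. purged={a.com,c.com}
Op 12: tick 9 -> clock=35.
Op 13: tick 6 -> clock=41.
Op 14: tick 9 -> clock=50.
Op 15: tick 7 -> clock=57.
Op 16: tick 2 -> clock=59.
Op 17: tick 9 -> clock=68.
Op 18: tick 2 -> clock=70.
Op 19: insert d.com -> 10.0.0.4 (expiry=70+2=72). clock=70
Op 20: tick 3 -> clock=73. purged={d.com}
Final clock = 73
Final cache (unexpired): {} -> size=0

Answer: clock=73 cache_size=0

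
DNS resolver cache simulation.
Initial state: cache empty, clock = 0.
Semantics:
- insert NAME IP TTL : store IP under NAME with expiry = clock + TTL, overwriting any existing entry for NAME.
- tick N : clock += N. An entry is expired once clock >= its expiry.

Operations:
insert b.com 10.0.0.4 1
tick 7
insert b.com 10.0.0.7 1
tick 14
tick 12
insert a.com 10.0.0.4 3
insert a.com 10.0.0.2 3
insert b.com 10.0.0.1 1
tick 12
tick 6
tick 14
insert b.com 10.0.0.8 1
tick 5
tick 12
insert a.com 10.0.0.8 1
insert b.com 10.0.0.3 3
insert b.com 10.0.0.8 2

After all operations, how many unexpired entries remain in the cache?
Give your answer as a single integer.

Op 1: insert b.com -> 10.0.0.4 (expiry=0+1=1). clock=0
Op 2: tick 7 -> clock=7. purged={b.com}
Op 3: insert b.com -> 10.0.0.7 (expiry=7+1=8). clock=7
Op 4: tick 14 -> clock=21. purged={b.com}
Op 5: tick 12 -> clock=33.
Op 6: insert a.com -> 10.0.0.4 (expiry=33+3=36). clock=33
Op 7: insert a.com -> 10.0.0.2 (expiry=33+3=36). clock=33
Op 8: insert b.com -> 10.0.0.1 (expiry=33+1=34). clock=33
Op 9: tick 12 -> clock=45. purged={a.com,b.com}
Op 10: tick 6 -> clock=51.
Op 11: tick 14 -> clock=65.
Op 12: insert b.com -> 10.0.0.8 (expiry=65+1=66). clock=65
Op 13: tick 5 -> clock=70. purged={b.com}
Op 14: tick 12 -> clock=82.
Op 15: insert a.com -> 10.0.0.8 (expiry=82+1=83). clock=82
Op 16: insert b.com -> 10.0.0.3 (expiry=82+3=85). clock=82
Op 17: insert b.com -> 10.0.0.8 (expiry=82+2=84). clock=82
Final cache (unexpired): {a.com,b.com} -> size=2

Answer: 2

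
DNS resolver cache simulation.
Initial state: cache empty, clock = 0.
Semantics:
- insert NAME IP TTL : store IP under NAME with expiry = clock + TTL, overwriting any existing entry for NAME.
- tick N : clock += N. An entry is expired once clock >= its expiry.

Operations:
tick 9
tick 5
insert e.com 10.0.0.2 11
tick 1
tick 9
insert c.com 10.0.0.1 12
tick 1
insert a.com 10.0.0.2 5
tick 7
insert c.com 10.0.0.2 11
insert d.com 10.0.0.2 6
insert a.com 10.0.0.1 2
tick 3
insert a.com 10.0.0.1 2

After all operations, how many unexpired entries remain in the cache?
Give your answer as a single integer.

Op 1: tick 9 -> clock=9.
Op 2: tick 5 -> clock=14.
Op 3: insert e.com -> 10.0.0.2 (expiry=14+11=25). clock=14
Op 4: tick 1 -> clock=15.
Op 5: tick 9 -> clock=24.
Op 6: insert c.com -> 10.0.0.1 (expiry=24+12=36). clock=24
Op 7: tick 1 -> clock=25. purged={e.com}
Op 8: insert a.com -> 10.0.0.2 (expiry=25+5=30). clock=25
Op 9: tick 7 -> clock=32. purged={a.com}
Op 10: insert c.com -> 10.0.0.2 (expiry=32+11=43). clock=32
Op 11: insert d.com -> 10.0.0.2 (expiry=32+6=38). clock=32
Op 12: insert a.com -> 10.0.0.1 (expiry=32+2=34). clock=32
Op 13: tick 3 -> clock=35. purged={a.com}
Op 14: insert a.com -> 10.0.0.1 (expiry=35+2=37). clock=35
Final cache (unexpired): {a.com,c.com,d.com} -> size=3

Answer: 3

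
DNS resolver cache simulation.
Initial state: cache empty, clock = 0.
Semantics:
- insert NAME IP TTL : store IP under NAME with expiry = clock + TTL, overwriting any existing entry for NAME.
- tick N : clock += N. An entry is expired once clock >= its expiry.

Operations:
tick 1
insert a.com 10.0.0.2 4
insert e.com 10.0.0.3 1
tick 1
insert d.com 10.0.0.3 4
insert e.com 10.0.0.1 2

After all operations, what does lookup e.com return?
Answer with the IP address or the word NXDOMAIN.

Op 1: tick 1 -> clock=1.
Op 2: insert a.com -> 10.0.0.2 (expiry=1+4=5). clock=1
Op 3: insert e.com -> 10.0.0.3 (expiry=1+1=2). clock=1
Op 4: tick 1 -> clock=2. purged={e.com}
Op 5: insert d.com -> 10.0.0.3 (expiry=2+4=6). clock=2
Op 6: insert e.com -> 10.0.0.1 (expiry=2+2=4). clock=2
lookup e.com: present, ip=10.0.0.1 expiry=4 > clock=2

Answer: 10.0.0.1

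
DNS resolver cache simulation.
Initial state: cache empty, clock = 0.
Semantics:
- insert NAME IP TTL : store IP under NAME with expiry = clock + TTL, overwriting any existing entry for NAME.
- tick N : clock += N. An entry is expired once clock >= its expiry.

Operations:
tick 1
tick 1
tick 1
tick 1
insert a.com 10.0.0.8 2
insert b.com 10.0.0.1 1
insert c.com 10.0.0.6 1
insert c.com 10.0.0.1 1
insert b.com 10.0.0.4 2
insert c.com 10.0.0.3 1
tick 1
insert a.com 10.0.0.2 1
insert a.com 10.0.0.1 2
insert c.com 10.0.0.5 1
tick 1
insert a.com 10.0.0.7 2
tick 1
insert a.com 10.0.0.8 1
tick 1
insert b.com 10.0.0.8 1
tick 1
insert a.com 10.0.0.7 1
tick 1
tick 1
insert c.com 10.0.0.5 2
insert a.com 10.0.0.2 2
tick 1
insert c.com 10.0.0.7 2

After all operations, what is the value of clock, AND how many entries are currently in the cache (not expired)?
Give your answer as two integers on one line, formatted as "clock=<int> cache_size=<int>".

Op 1: tick 1 -> clock=1.
Op 2: tick 1 -> clock=2.
Op 3: tick 1 -> clock=3.
Op 4: tick 1 -> clock=4.
Op 5: insert a.com -> 10.0.0.8 (expiry=4+2=6). clock=4
Op 6: insert b.com -> 10.0.0.1 (expiry=4+1=5). clock=4
Op 7: insert c.com -> 10.0.0.6 (expiry=4+1=5). clock=4
Op 8: insert c.com -> 10.0.0.1 (expiry=4+1=5). clock=4
Op 9: insert b.com -> 10.0.0.4 (expiry=4+2=6). clock=4
Op 10: insert c.com -> 10.0.0.3 (expiry=4+1=5). clock=4
Op 11: tick 1 -> clock=5. purged={c.com}
Op 12: insert a.com -> 10.0.0.2 (expiry=5+1=6). clock=5
Op 13: insert a.com -> 10.0.0.1 (expiry=5+2=7). clock=5
Op 14: insert c.com -> 10.0.0.5 (expiry=5+1=6). clock=5
Op 15: tick 1 -> clock=6. purged={b.com,c.com}
Op 16: insert a.com -> 10.0.0.7 (expiry=6+2=8). clock=6
Op 17: tick 1 -> clock=7.
Op 18: insert a.com -> 10.0.0.8 (expiry=7+1=8). clock=7
Op 19: tick 1 -> clock=8. purged={a.com}
Op 20: insert b.com -> 10.0.0.8 (expiry=8+1=9). clock=8
Op 21: tick 1 -> clock=9. purged={b.com}
Op 22: insert a.com -> 10.0.0.7 (expiry=9+1=10). clock=9
Op 23: tick 1 -> clock=10. purged={a.com}
Op 24: tick 1 -> clock=11.
Op 25: insert c.com -> 10.0.0.5 (expiry=11+2=13). clock=11
Op 26: insert a.com -> 10.0.0.2 (expiry=11+2=13). clock=11
Op 27: tick 1 -> clock=12.
Op 28: insert c.com -> 10.0.0.7 (expiry=12+2=14). clock=12
Final clock = 12
Final cache (unexpired): {a.com,c.com} -> size=2

Answer: clock=12 cache_size=2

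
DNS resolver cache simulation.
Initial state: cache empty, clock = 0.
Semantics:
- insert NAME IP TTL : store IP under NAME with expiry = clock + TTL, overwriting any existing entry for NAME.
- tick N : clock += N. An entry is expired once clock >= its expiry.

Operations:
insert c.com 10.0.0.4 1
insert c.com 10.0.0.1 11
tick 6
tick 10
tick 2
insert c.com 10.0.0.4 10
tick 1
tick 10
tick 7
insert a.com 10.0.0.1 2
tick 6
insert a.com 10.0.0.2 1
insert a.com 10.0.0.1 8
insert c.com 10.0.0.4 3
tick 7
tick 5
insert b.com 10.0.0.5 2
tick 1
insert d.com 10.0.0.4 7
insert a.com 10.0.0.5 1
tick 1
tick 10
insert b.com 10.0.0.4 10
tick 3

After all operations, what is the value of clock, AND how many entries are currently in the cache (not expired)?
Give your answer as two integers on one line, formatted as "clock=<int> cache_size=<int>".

Answer: clock=69 cache_size=1

Derivation:
Op 1: insert c.com -> 10.0.0.4 (expiry=0+1=1). clock=0
Op 2: insert c.com -> 10.0.0.1 (expiry=0+11=11). clock=0
Op 3: tick 6 -> clock=6.
Op 4: tick 10 -> clock=16. purged={c.com}
Op 5: tick 2 -> clock=18.
Op 6: insert c.com -> 10.0.0.4 (expiry=18+10=28). clock=18
Op 7: tick 1 -> clock=19.
Op 8: tick 10 -> clock=29. purged={c.com}
Op 9: tick 7 -> clock=36.
Op 10: insert a.com -> 10.0.0.1 (expiry=36+2=38). clock=36
Op 11: tick 6 -> clock=42. purged={a.com}
Op 12: insert a.com -> 10.0.0.2 (expiry=42+1=43). clock=42
Op 13: insert a.com -> 10.0.0.1 (expiry=42+8=50). clock=42
Op 14: insert c.com -> 10.0.0.4 (expiry=42+3=45). clock=42
Op 15: tick 7 -> clock=49. purged={c.com}
Op 16: tick 5 -> clock=54. purged={a.com}
Op 17: insert b.com -> 10.0.0.5 (expiry=54+2=56). clock=54
Op 18: tick 1 -> clock=55.
Op 19: insert d.com -> 10.0.0.4 (expiry=55+7=62). clock=55
Op 20: insert a.com -> 10.0.0.5 (expiry=55+1=56). clock=55
Op 21: tick 1 -> clock=56. purged={a.com,b.com}
Op 22: tick 10 -> clock=66. purged={d.com}
Op 23: insert b.com -> 10.0.0.4 (expiry=66+10=76). clock=66
Op 24: tick 3 -> clock=69.
Final clock = 69
Final cache (unexpired): {b.com} -> size=1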